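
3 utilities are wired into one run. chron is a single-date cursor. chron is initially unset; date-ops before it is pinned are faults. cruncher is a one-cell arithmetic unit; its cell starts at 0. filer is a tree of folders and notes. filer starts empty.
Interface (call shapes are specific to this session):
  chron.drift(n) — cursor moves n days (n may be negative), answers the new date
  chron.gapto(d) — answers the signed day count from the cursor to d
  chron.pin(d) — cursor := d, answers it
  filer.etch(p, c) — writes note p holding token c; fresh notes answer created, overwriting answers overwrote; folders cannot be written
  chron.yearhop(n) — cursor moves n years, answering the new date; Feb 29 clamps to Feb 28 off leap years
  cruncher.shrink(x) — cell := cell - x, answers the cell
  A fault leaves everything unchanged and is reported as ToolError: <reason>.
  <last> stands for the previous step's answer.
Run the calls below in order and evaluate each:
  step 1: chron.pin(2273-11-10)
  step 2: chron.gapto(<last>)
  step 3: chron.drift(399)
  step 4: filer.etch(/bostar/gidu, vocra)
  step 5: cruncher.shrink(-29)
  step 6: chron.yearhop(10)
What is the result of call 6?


Answer: 2284-12-14

Derivation:
Then chron.pin on d=2273-11-10, yielding 2273-11-10.
Calling chron.gapto on d=<last>, which returns 0.
Next I call chron.drift on n=399, yielding 2274-12-14.
I run filer.etch on p=/bostar/gidu, c=vocra, yielding ToolError: no parent.
I try cruncher.shrink on x=-29, and observe 29.
I use chron.yearhop on n=10, yielding 2284-12-14.


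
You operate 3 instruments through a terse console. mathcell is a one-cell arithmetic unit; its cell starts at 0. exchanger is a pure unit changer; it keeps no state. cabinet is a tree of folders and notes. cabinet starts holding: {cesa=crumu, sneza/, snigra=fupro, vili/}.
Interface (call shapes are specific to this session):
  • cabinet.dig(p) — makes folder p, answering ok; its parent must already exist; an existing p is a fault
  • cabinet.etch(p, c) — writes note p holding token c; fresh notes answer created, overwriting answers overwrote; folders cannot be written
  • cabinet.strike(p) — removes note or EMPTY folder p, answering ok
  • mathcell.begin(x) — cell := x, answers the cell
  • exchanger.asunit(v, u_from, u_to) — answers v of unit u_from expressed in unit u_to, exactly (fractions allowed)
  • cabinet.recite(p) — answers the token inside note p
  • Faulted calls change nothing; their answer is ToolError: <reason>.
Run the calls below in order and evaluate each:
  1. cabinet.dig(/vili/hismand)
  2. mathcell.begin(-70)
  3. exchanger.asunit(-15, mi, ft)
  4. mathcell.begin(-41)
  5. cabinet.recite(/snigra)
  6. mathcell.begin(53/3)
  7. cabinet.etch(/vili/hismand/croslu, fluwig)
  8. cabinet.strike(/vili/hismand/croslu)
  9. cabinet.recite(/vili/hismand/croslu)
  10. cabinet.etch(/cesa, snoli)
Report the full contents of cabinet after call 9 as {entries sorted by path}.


> dig p→/vili/hismand
  ok
> begin x→-70
  -70
> asunit v→-15 u_from→mi u_to→ft
  -79200
> begin x→-41
  -41
> recite p→/snigra
  fupro
> begin x→53/3
  53/3
> etch p→/vili/hismand/croslu c→fluwig
  created
> strike p→/vili/hismand/croslu
  ok
> recite p→/vili/hismand/croslu
  ToolError: not found
> etch p→/cesa c→snoli
  overwrote

Answer: {cesa=crumu, sneza/, snigra=fupro, vili/, vili/hismand/}


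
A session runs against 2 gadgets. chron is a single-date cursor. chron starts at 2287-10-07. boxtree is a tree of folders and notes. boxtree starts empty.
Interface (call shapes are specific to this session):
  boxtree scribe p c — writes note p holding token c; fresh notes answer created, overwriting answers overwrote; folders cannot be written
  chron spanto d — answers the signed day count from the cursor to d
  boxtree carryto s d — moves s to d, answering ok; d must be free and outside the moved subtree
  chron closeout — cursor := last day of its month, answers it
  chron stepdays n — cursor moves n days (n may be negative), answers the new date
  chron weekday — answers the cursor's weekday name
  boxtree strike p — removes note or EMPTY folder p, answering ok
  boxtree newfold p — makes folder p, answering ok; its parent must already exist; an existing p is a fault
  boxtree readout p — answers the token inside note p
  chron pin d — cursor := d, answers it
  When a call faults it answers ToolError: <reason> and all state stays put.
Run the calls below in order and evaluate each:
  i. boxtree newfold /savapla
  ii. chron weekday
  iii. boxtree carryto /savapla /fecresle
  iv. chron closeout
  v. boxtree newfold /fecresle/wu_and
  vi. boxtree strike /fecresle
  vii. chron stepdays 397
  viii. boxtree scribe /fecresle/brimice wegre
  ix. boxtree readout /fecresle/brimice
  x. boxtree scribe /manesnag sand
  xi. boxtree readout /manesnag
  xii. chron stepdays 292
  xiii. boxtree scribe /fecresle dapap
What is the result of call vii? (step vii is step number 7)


Calling boxtree newfold with p→/savapla, and observe ok.
Calling chron weekday, and get Friday.
Invoking boxtree carryto with s→/savapla, d→/fecresle: ok.
I use chron closeout, yielding 2287-10-31.
Next I call boxtree newfold with p→/fecresle/wu_and, and see ok.
Using boxtree strike with p→/fecresle, and see ToolError: not empty.
I call chron stepdays with n→397, — result: 2288-12-01.
Invoking boxtree scribe with p→/fecresle/brimice, c→wegre, and observe created.
Now I run boxtree readout with p→/fecresle/brimice, giving wegre.
Invoking boxtree scribe with p→/manesnag, c→sand, which returns created.
I invoke boxtree readout with p→/manesnag, and see sand.
I invoke chron stepdays with n→292: 2289-09-19.
Invoking boxtree scribe with p→/fecresle, c→dapap, giving ToolError: is a directory.

Answer: 2288-12-01


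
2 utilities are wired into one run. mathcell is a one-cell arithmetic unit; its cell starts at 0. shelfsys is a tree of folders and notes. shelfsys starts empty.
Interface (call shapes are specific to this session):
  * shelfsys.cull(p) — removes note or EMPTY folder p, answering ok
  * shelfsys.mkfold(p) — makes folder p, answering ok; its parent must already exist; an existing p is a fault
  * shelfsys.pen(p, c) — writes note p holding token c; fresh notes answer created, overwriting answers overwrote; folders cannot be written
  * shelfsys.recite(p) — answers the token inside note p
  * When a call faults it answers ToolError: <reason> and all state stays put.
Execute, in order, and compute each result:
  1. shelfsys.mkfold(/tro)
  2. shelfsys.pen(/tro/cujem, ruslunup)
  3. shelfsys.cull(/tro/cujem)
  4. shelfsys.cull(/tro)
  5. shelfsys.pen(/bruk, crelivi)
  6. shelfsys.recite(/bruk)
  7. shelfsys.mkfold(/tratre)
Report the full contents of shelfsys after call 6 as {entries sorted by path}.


Answer: {bruk=crelivi}

Derivation:
Now I run shelfsys.mkfold passing p='/tro', — result: ok.
I try shelfsys.pen passing p='/tro/cujem', c='ruslunup', yielding created.
Then shelfsys.cull passing p='/tro/cujem', and see ok.
Using shelfsys.cull passing p='/tro', — result: ok.
I use shelfsys.pen passing p='/bruk', c='crelivi', giving created.
Next I call shelfsys.recite passing p='/bruk', and observe crelivi.
Now I run shelfsys.mkfold passing p='/tratre': ok.


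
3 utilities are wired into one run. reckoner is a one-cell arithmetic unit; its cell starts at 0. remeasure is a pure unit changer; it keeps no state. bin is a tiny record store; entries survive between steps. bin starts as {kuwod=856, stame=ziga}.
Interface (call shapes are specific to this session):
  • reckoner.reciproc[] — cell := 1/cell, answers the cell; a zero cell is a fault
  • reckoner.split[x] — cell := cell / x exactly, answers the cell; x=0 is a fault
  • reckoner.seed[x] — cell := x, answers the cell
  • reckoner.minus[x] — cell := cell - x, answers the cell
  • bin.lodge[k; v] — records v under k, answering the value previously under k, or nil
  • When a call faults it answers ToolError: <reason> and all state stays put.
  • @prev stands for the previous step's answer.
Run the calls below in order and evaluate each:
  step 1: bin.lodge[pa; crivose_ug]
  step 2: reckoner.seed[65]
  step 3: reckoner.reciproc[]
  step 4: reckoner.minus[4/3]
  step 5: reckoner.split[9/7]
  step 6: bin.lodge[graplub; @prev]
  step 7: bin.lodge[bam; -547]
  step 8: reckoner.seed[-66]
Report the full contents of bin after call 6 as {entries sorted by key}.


Answer: {graplub=-1799/1755, kuwod=856, pa=crivose_ug, stame=ziga}

Derivation:
I use lodge(k→pa, v→crivose_ug), yielding nil.
I run seed(x→65), — result: 65.
Then reciproc(), which returns 1/65.
Now I run minus(x→4/3), giving -257/195.
I call split(x→9/7), and observe -1799/1755.
Now I run lodge(k→graplub, v→@prev), giving nil.
I run lodge(k→bam, v→-547), yielding nil.
Invoking seed(x→-66), giving -66.


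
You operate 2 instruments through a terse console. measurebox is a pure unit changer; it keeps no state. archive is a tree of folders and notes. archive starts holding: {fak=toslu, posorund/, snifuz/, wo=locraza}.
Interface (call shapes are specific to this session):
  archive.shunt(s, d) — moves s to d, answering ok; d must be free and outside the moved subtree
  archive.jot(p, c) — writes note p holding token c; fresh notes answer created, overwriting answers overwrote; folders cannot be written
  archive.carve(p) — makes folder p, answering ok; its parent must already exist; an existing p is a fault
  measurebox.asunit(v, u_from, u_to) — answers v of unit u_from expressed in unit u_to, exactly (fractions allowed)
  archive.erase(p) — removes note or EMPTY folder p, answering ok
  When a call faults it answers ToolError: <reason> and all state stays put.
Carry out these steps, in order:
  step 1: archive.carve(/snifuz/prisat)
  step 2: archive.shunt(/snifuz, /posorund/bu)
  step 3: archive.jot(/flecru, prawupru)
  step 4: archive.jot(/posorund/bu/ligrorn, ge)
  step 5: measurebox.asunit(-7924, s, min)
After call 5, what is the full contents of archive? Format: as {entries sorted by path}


CALL carve[p: /snifuz/prisat]
RET  ok
CALL shunt[s: /snifuz; d: /posorund/bu]
RET  ok
CALL jot[p: /flecru; c: prawupru]
RET  created
CALL jot[p: /posorund/bu/ligrorn; c: ge]
RET  created
CALL asunit[v: -7924; u_from: s; u_to: min]
RET  -1981/15

Answer: {fak=toslu, flecru=prawupru, posorund/, posorund/bu/, posorund/bu/ligrorn=ge, posorund/bu/prisat/, wo=locraza}


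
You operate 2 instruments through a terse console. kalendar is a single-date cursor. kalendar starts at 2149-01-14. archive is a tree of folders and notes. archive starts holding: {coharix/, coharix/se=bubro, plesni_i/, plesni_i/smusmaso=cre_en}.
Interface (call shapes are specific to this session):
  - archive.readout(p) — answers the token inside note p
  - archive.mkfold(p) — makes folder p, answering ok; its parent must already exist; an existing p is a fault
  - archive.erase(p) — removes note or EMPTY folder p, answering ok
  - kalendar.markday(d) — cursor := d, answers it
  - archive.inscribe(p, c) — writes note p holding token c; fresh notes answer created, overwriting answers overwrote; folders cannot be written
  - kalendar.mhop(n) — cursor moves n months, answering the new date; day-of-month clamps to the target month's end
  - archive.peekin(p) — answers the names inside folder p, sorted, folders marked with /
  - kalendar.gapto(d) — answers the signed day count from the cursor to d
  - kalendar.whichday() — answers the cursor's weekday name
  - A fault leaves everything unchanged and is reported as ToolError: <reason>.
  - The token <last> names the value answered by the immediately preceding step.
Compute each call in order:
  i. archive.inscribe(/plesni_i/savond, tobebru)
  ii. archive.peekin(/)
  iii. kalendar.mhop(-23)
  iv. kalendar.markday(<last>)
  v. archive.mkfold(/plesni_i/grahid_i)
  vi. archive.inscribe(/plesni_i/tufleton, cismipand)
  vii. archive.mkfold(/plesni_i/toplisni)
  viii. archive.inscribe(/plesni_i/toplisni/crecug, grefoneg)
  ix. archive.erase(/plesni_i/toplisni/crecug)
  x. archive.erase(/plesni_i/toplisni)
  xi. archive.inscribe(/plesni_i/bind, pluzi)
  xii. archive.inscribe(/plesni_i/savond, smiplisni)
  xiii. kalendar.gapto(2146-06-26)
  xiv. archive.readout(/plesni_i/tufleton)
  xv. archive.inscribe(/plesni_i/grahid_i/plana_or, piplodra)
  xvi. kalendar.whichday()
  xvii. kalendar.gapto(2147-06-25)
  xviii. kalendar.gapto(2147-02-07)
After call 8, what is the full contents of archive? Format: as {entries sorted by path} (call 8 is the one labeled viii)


Answer: {coharix/, coharix/se=bubro, plesni_i/, plesni_i/grahid_i/, plesni_i/savond=tobebru, plesni_i/smusmaso=cre_en, plesni_i/toplisni/, plesni_i/toplisni/crecug=grefoneg, plesni_i/tufleton=cismipand}

Derivation:
I use inscribe with p='/plesni_i/savond', c='tobebru': created.
Next I call peekin with p='/', and get [coharix/, plesni_i/].
I invoke mhop with n='-23', and see 2147-02-14.
Then markday with d='<last>', yielding 2147-02-14.
Now I run mkfold with p='/plesni_i/grahid_i', → ok.
Now I run inscribe with p='/plesni_i/tufleton', c='cismipand', and observe created.
I run mkfold with p='/plesni_i/toplisni', and observe ok.
Then inscribe with p='/plesni_i/toplisni/crecug', c='grefoneg', — result: created.
I try erase with p='/plesni_i/toplisni/crecug', → ok.
I try erase with p='/plesni_i/toplisni', and get ok.
Next I call inscribe with p='/plesni_i/bind', c='pluzi', and observe created.
Now I run inscribe with p='/plesni_i/savond', c='smiplisni', and observe overwrote.
Now I run gapto with d='2146-06-26': -233.
I invoke readout with p='/plesni_i/tufleton', → cismipand.
Invoking inscribe with p='/plesni_i/grahid_i/plana_or', c='piplodra', yielding created.
I invoke whichday(), yielding Tuesday.
I run gapto with d='2147-06-25', → 131.
Calling gapto with d='2147-02-07', which returns -7.


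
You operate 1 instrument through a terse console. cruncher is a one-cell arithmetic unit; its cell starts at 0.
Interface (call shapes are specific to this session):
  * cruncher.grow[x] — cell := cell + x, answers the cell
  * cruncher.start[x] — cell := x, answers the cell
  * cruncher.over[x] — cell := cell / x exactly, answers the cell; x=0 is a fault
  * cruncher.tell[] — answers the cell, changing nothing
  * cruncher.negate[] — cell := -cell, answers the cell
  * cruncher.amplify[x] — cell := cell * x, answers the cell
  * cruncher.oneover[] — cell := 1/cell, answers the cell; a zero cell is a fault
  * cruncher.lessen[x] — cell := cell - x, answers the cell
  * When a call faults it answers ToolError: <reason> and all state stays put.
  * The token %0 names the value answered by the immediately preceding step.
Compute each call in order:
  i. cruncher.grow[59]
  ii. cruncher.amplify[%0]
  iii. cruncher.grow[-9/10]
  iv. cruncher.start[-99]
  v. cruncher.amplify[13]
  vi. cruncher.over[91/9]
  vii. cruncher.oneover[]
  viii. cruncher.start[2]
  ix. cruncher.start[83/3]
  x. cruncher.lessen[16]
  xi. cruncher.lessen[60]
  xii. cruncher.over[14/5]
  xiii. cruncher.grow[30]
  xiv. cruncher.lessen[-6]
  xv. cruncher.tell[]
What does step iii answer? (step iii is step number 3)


>> grow(x: 59)
<< 59
>> amplify(x: %0)
<< 3481
>> grow(x: -9/10)
<< 34801/10
>> start(x: -99)
<< -99
>> amplify(x: 13)
<< -1287
>> over(x: 91/9)
<< -891/7
>> oneover()
<< -7/891
>> start(x: 2)
<< 2
>> start(x: 83/3)
<< 83/3
>> lessen(x: 16)
<< 35/3
>> lessen(x: 60)
<< -145/3
>> over(x: 14/5)
<< -725/42
>> grow(x: 30)
<< 535/42
>> lessen(x: -6)
<< 787/42
>> tell()
<< 787/42

Answer: 34801/10


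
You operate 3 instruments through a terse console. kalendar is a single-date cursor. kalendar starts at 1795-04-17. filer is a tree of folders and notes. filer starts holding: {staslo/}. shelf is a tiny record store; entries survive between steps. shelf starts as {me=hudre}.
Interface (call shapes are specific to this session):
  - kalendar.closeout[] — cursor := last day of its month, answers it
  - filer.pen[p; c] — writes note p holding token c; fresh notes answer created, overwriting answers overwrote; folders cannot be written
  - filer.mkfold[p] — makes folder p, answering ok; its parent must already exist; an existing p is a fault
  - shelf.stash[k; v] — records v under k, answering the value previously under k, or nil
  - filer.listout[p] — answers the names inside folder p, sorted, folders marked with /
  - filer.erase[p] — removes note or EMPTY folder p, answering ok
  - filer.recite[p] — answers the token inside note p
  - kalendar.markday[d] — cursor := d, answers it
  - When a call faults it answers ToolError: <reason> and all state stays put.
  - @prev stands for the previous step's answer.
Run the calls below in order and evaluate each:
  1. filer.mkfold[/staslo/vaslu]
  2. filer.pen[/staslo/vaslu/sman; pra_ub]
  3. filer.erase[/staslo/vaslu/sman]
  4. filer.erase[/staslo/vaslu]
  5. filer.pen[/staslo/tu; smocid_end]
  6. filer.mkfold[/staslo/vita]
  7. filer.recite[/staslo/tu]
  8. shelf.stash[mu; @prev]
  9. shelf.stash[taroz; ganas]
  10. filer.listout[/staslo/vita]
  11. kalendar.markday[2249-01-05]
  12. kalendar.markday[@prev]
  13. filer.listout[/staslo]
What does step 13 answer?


I call mkfold using p=/staslo/vaslu, and get ok.
I run pen using p=/staslo/vaslu/sman, c=pra_ub, and observe created.
I call erase using p=/staslo/vaslu/sman, → ok.
Next I call erase using p=/staslo/vaslu, → ok.
I use pen using p=/staslo/tu, c=smocid_end, which returns created.
I call mkfold using p=/staslo/vita, and get ok.
Calling recite using p=/staslo/tu, giving smocid_end.
Invoking stash using k=mu, v=@prev, → nil.
Then stash using k=taroz, v=ganas, yielding nil.
Invoking listout using p=/staslo/vita, and get [].
I try markday using d=2249-01-05, → 2249-01-05.
Next I call markday using d=@prev, → 2249-01-05.
Calling listout using p=/staslo, which returns [tu, vita/].

Answer: [tu, vita/]


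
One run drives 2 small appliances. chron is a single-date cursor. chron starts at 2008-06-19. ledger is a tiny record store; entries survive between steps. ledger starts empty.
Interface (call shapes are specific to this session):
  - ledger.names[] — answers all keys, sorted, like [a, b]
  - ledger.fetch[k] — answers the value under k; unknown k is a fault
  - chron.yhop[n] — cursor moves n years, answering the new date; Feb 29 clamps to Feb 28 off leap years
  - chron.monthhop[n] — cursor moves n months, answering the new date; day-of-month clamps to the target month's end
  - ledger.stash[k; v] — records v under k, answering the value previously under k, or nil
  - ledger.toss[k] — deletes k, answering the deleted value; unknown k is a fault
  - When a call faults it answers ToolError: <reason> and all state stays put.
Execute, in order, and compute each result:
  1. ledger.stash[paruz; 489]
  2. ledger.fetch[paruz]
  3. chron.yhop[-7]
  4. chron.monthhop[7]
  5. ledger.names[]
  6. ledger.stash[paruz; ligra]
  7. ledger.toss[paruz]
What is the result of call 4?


-> ledger.stash(k='paruz', v='489')
<- nil
-> ledger.fetch(k='paruz')
<- 489
-> chron.yhop(n='-7')
<- 2001-06-19
-> chron.monthhop(n='7')
<- 2002-01-19
-> ledger.names()
<- [paruz]
-> ledger.stash(k='paruz', v='ligra')
<- 489
-> ledger.toss(k='paruz')
<- ligra

Answer: 2002-01-19


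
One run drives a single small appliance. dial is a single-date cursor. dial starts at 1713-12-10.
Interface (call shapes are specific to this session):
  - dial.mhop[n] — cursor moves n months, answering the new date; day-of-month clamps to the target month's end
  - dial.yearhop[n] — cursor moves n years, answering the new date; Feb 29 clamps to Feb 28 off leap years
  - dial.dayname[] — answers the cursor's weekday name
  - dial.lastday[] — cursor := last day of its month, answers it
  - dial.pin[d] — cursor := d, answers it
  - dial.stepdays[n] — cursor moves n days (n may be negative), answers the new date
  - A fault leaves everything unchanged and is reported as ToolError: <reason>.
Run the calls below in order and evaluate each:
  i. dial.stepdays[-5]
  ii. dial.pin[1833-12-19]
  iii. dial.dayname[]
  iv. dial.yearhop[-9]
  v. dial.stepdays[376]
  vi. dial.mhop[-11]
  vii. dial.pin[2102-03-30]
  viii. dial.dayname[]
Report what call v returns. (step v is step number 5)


Answer: 1825-12-30

Derivation:
I try dial.stepdays using n: -5, and get 1713-12-05.
Now I run dial.pin using d: 1833-12-19, and see 1833-12-19.
Then dial.dayname, which returns Thursday.
Now I run dial.yearhop using n: -9, and observe 1824-12-19.
Using dial.stepdays using n: 376, and observe 1825-12-30.
Invoking dial.mhop using n: -11, giving 1825-01-30.
Then dial.pin using d: 2102-03-30, and see 2102-03-30.
Using dial.dayname(): Thursday.


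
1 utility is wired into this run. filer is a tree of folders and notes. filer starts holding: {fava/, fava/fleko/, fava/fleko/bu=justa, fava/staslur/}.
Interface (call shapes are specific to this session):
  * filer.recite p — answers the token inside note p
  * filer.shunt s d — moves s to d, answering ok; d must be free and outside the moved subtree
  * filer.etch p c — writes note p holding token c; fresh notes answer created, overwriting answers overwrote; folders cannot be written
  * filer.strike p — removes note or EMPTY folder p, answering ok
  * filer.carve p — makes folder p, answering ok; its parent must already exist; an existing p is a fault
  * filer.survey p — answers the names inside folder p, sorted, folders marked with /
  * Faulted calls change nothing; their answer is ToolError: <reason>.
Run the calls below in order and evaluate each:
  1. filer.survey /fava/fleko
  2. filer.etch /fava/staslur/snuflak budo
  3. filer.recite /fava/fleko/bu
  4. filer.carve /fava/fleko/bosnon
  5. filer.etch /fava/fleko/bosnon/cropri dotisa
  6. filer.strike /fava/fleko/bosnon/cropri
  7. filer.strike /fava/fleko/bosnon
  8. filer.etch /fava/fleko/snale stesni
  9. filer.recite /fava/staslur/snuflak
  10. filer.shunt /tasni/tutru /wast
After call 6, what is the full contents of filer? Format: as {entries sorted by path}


Now I run survey on p→/fava/fleko, — result: [bu].
Next I call etch on p→/fava/staslur/snuflak, c→budo, and observe created.
I run recite on p→/fava/fleko/bu, and get justa.
I invoke carve on p→/fava/fleko/bosnon, and observe ok.
I call etch on p→/fava/fleko/bosnon/cropri, c→dotisa, giving created.
Then strike on p→/fava/fleko/bosnon/cropri, giving ok.
Using strike on p→/fava/fleko/bosnon, giving ok.
Next I call etch on p→/fava/fleko/snale, c→stesni, and observe created.
Then recite on p→/fava/staslur/snuflak, giving budo.
Now I run shunt on s→/tasni/tutru, d→/wast, — result: ToolError: not found.

Answer: {fava/, fava/fleko/, fava/fleko/bosnon/, fava/fleko/bu=justa, fava/staslur/, fava/staslur/snuflak=budo}


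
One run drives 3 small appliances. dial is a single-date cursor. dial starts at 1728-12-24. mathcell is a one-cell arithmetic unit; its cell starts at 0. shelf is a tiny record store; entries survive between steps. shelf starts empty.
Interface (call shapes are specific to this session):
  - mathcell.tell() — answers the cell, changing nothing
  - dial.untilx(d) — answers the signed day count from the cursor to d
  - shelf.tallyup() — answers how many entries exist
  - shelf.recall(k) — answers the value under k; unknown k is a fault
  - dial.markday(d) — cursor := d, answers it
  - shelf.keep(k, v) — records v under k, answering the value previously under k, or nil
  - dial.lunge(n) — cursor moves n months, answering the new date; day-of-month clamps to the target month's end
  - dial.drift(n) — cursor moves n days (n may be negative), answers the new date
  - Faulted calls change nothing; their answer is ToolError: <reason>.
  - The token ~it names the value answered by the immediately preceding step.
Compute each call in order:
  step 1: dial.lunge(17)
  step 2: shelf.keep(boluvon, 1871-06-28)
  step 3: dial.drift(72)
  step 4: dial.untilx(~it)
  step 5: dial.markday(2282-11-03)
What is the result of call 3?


Step: dial.lunge[n→17]
Result: 1730-05-24
Step: shelf.keep[k→boluvon; v→1871-06-28]
Result: nil
Step: dial.drift[n→72]
Result: 1730-08-04
Step: dial.untilx[d→~it]
Result: 0
Step: dial.markday[d→2282-11-03]
Result: 2282-11-03

Answer: 1730-08-04


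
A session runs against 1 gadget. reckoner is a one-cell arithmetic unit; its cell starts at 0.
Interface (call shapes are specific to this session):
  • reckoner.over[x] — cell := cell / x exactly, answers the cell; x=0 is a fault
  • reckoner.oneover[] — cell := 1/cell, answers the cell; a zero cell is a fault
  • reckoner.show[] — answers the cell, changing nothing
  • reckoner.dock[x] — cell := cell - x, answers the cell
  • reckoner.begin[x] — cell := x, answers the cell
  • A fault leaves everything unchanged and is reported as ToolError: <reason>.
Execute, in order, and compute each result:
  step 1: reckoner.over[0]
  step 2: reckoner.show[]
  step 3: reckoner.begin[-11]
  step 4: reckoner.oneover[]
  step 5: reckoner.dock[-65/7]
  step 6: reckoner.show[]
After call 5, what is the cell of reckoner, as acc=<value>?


# over(0) -> ToolError: division by zero
# show() -> 0
# begin(-11) -> -11
# oneover() -> -1/11
# dock(-65/7) -> 708/77
# show() -> 708/77

Answer: acc=708/77


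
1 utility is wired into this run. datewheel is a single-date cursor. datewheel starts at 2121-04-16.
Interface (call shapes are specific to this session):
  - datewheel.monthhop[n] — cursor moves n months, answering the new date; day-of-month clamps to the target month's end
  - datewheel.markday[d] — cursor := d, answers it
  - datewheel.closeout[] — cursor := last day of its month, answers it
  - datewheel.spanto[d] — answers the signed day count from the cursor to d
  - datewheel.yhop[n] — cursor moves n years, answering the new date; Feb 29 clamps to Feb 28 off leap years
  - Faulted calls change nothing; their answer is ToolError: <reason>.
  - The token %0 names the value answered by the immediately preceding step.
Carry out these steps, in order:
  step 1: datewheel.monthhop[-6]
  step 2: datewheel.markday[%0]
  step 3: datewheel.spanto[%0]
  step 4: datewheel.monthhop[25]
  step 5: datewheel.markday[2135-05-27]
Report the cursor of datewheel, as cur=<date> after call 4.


>>> datewheel.monthhop -6
[out] 2120-10-16
>>> datewheel.markday %0
[out] 2120-10-16
>>> datewheel.spanto %0
[out] 0
>>> datewheel.monthhop 25
[out] 2122-11-16
>>> datewheel.markday 2135-05-27
[out] 2135-05-27

Answer: cur=2122-11-16


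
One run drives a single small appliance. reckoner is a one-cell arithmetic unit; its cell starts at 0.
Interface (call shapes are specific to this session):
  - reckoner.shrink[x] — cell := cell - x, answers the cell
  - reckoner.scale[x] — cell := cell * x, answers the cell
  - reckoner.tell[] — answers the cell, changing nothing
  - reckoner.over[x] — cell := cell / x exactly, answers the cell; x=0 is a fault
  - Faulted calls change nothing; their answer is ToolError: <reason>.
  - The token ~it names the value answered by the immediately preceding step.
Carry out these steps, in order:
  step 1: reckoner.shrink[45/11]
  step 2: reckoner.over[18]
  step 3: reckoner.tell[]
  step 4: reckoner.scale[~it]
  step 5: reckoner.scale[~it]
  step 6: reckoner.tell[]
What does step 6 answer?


Answer: 625/234256

Derivation:
CALL reckoner.shrink[x: 45/11]
RET  -45/11
CALL reckoner.over[x: 18]
RET  -5/22
CALL reckoner.tell[]
RET  -5/22
CALL reckoner.scale[x: ~it]
RET  25/484
CALL reckoner.scale[x: ~it]
RET  625/234256
CALL reckoner.tell[]
RET  625/234256


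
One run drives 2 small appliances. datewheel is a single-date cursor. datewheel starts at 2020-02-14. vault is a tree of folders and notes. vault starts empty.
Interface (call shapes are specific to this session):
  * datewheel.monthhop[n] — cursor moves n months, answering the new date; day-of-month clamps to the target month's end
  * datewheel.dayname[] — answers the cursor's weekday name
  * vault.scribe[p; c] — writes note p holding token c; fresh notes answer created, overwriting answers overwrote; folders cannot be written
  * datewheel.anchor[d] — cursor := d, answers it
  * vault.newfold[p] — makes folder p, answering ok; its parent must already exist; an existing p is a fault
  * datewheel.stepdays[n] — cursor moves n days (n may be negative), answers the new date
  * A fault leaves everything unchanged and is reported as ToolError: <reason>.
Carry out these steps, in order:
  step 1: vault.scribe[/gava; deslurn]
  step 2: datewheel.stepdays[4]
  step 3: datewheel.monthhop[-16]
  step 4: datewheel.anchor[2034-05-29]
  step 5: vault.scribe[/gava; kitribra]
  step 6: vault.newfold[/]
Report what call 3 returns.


→ vault.scribe(p='/gava', c='deslurn')
← created
→ datewheel.stepdays(n='4')
← 2020-02-18
→ datewheel.monthhop(n='-16')
← 2018-10-18
→ datewheel.anchor(d='2034-05-29')
← 2034-05-29
→ vault.scribe(p='/gava', c='kitribra')
← overwrote
→ vault.newfold(p='/')
← ToolError: exists

Answer: 2018-10-18


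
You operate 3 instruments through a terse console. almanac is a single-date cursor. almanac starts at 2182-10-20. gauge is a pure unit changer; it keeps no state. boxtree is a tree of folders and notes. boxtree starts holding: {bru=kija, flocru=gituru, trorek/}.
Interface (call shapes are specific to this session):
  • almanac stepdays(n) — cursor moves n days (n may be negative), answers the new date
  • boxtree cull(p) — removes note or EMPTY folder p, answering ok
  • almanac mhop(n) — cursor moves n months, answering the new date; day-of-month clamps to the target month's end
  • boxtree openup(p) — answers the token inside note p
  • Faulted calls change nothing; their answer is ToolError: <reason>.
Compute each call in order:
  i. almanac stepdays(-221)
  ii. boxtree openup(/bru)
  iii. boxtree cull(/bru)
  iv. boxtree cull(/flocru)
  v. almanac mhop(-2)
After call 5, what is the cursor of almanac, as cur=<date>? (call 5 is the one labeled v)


Using almanac stepdays with n='-221', and observe 2182-03-13.
Next I call boxtree openup with p='/bru', → kija.
I use boxtree cull with p='/bru', and see ok.
Invoking boxtree cull with p='/flocru', and observe ok.
Then almanac mhop with n='-2', and see 2182-01-13.

Answer: cur=2182-01-13


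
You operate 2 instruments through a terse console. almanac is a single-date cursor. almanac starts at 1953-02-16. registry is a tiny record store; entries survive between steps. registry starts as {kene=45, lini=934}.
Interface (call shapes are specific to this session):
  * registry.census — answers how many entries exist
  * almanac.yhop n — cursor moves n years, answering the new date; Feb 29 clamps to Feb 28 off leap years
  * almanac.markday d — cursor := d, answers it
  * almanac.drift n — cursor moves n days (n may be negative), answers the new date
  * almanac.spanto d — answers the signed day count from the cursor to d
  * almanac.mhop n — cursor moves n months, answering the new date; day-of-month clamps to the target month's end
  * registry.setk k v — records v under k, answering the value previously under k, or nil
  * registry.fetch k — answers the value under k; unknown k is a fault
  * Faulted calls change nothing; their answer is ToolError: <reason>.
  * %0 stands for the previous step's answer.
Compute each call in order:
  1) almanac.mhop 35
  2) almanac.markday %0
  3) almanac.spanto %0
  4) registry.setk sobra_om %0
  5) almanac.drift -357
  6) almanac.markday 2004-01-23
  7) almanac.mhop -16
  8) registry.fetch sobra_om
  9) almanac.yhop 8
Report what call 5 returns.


Do: almanac.mhop[n=35]
See: 1956-01-16
Do: almanac.markday[d=%0]
See: 1956-01-16
Do: almanac.spanto[d=%0]
See: 0
Do: registry.setk[k=sobra_om; v=%0]
See: nil
Do: almanac.drift[n=-357]
See: 1955-01-24
Do: almanac.markday[d=2004-01-23]
See: 2004-01-23
Do: almanac.mhop[n=-16]
See: 2002-09-23
Do: registry.fetch[k=sobra_om]
See: 0
Do: almanac.yhop[n=8]
See: 2010-09-23

Answer: 1955-01-24


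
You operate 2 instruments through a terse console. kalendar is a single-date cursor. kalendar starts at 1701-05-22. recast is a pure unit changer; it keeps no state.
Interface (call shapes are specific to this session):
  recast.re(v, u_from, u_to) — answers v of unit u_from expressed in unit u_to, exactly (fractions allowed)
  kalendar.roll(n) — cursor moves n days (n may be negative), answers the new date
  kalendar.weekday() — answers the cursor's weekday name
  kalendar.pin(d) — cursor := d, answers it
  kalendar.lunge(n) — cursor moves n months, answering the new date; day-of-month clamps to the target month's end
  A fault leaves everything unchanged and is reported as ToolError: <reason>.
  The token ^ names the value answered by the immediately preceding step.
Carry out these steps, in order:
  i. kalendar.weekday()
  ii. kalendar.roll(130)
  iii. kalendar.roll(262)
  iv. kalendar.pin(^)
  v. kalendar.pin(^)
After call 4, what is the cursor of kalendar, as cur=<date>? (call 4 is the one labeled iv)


Answer: cur=1702-06-18

Derivation:
# 1. weekday() => Sunday
# 2. roll(130) => 1701-09-29
# 3. roll(262) => 1702-06-18
# 4. pin(^) => 1702-06-18
# 5. pin(^) => 1702-06-18


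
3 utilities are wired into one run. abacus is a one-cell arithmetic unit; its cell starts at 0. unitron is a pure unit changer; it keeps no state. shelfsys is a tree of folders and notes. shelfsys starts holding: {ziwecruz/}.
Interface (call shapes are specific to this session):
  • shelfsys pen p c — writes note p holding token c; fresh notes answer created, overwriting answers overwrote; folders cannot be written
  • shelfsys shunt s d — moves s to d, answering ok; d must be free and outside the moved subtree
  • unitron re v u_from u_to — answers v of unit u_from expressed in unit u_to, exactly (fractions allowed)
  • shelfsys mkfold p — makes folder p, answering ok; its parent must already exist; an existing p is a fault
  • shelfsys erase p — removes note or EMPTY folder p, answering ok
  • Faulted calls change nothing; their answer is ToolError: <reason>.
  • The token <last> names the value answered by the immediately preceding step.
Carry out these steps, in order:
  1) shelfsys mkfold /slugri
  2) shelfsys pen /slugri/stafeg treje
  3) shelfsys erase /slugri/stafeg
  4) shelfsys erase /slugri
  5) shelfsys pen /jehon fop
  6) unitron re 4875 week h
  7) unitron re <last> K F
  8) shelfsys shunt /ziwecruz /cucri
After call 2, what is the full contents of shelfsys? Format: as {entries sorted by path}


% shelfsys mkfold p=/slugri
  ok
% shelfsys pen p=/slugri/stafeg c=treje
  created
% shelfsys erase p=/slugri/stafeg
  ok
% shelfsys erase p=/slugri
  ok
% shelfsys pen p=/jehon c=fop
  created
% unitron re v=4875 u_from=week u_to=h
  819000
% unitron re v=<last> u_from=K u_to=F
  147374033/100
% shelfsys shunt s=/ziwecruz d=/cucri
  ok

Answer: {slugri/, slugri/stafeg=treje, ziwecruz/}


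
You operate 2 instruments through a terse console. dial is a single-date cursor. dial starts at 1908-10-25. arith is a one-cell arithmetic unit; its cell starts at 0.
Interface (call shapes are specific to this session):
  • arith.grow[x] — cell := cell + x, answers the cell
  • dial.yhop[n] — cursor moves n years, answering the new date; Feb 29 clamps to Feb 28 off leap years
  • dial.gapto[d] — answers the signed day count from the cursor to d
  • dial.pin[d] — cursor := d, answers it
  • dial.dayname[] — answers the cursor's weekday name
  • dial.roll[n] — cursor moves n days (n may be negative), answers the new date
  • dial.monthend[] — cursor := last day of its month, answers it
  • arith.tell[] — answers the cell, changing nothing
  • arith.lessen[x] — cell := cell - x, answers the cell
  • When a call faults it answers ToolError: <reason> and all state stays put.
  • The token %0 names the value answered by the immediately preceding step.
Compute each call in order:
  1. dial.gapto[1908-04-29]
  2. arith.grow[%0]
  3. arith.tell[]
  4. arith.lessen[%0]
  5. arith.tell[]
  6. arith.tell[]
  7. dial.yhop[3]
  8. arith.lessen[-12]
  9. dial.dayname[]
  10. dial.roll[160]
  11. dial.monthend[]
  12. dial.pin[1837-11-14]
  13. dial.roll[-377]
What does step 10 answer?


Answer: 1912-04-02

Derivation:
·→ dial.gapto(d→1908-04-29)
·← -179
·→ arith.grow(x→%0)
·← -179
·→ arith.tell()
·← -179
·→ arith.lessen(x→%0)
·← 0
·→ arith.tell()
·← 0
·→ arith.tell()
·← 0
·→ dial.yhop(n→3)
·← 1911-10-25
·→ arith.lessen(x→-12)
·← 12
·→ dial.dayname()
·← Wednesday
·→ dial.roll(n→160)
·← 1912-04-02
·→ dial.monthend()
·← 1912-04-30
·→ dial.pin(d→1837-11-14)
·← 1837-11-14
·→ dial.roll(n→-377)
·← 1836-11-02


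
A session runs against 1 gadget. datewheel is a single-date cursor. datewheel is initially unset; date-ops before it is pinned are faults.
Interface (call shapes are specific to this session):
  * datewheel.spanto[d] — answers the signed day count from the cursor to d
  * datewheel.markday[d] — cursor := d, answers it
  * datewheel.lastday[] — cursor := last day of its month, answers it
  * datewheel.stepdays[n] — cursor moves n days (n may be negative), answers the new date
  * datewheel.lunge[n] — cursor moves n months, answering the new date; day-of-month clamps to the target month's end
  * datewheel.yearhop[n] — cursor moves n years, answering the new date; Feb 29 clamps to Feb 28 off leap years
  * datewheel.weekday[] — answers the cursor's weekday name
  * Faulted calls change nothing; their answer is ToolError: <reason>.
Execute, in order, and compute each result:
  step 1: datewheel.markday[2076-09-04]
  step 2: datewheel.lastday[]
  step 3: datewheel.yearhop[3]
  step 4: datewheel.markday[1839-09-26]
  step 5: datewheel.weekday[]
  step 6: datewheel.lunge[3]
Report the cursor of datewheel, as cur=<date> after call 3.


>> datewheel.markday(d='2076-09-04')
<< 2076-09-04
>> datewheel.lastday()
<< 2076-09-30
>> datewheel.yearhop(n='3')
<< 2079-09-30
>> datewheel.markday(d='1839-09-26')
<< 1839-09-26
>> datewheel.weekday()
<< Thursday
>> datewheel.lunge(n='3')
<< 1839-12-26

Answer: cur=2079-09-30


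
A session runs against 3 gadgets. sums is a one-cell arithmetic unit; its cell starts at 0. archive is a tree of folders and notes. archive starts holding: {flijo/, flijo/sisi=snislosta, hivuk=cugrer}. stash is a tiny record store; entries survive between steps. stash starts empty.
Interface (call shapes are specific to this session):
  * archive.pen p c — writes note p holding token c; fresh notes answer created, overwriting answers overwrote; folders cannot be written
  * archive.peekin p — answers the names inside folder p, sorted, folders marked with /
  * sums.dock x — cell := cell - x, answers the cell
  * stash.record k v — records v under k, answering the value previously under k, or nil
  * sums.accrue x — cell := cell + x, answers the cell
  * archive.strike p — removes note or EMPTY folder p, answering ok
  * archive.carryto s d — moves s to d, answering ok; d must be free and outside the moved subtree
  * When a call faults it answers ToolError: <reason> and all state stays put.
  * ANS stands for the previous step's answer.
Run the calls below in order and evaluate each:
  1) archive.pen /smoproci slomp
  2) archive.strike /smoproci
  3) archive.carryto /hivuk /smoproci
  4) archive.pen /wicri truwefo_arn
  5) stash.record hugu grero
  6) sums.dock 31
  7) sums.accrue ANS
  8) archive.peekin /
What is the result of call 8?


Answer: [flijo/, smoproci, wicri]

Derivation:
>>> pen p→/smoproci c→slomp
  created
>>> strike p→/smoproci
  ok
>>> carryto s→/hivuk d→/smoproci
  ok
>>> pen p→/wicri c→truwefo_arn
  created
>>> record k→hugu v→grero
  nil
>>> dock x→31
  -31
>>> accrue x→ANS
  -62
>>> peekin p→/
  [flijo/, smoproci, wicri]


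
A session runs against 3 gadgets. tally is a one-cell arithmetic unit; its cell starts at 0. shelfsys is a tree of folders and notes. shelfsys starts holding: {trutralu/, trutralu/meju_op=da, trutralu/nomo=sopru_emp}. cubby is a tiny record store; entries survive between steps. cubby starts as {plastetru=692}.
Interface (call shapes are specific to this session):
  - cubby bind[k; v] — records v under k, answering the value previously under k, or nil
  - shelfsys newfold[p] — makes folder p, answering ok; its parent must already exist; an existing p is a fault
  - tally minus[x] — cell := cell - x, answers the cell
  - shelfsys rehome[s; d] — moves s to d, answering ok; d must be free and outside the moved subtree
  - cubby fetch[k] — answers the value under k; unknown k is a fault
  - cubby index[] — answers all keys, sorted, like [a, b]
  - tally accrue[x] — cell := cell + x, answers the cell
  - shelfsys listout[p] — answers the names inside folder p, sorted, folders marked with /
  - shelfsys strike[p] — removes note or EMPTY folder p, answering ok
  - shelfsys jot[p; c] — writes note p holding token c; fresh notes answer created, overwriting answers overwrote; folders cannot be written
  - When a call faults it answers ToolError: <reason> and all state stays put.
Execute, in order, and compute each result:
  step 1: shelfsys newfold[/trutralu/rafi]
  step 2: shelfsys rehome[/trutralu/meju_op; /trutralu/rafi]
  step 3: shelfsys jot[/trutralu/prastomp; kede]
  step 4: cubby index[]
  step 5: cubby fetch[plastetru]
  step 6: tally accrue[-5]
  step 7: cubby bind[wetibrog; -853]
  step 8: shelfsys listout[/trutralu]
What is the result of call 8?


I use shelfsys newfold using p=/trutralu/rafi, and see ok.
Next I call shelfsys rehome using s=/trutralu/meju_op, d=/trutralu/rafi, — result: ToolError: exists.
Next I call shelfsys jot using p=/trutralu/prastomp, c=kede, and get created.
Then cubby index(), → [plastetru].
Then cubby fetch using k=plastetru, which returns 692.
I use tally accrue using x=-5, and get -5.
Next I call cubby bind using k=wetibrog, v=-853, and get nil.
Using shelfsys listout using p=/trutralu, yielding [meju_op, nomo, prastomp, rafi/].

Answer: [meju_op, nomo, prastomp, rafi/]
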